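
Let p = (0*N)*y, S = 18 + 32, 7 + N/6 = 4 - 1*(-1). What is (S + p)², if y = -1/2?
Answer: 2500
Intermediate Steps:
N = -12 (N = -42 + 6*(4 - 1*(-1)) = -42 + 6*(4 + 1) = -42 + 6*5 = -42 + 30 = -12)
y = -½ (y = -1*½ = -½ ≈ -0.50000)
S = 50
p = 0 (p = (0*(-12))*(-½) = 0*(-½) = 0)
(S + p)² = (50 + 0)² = 50² = 2500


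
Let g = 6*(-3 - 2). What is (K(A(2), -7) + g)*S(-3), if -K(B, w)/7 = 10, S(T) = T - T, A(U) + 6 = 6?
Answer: 0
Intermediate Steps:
A(U) = 0 (A(U) = -6 + 6 = 0)
S(T) = 0
K(B, w) = -70 (K(B, w) = -7*10 = -70)
g = -30 (g = 6*(-5) = -30)
(K(A(2), -7) + g)*S(-3) = (-70 - 30)*0 = -100*0 = 0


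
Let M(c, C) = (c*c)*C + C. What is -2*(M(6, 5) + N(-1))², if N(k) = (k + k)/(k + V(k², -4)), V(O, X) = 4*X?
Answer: -19807218/289 ≈ -68537.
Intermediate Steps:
M(c, C) = C + C*c² (M(c, C) = c²*C + C = C*c² + C = C + C*c²)
N(k) = 2*k/(-16 + k) (N(k) = (k + k)/(k + 4*(-4)) = (2*k)/(k - 16) = (2*k)/(-16 + k) = 2*k/(-16 + k))
-2*(M(6, 5) + N(-1))² = -2*(5*(1 + 6²) + 2*(-1)/(-16 - 1))² = -2*(5*(1 + 36) + 2*(-1)/(-17))² = -2*(5*37 + 2*(-1)*(-1/17))² = -2*(185 + 2/17)² = -2*(3147/17)² = -2*9903609/289 = -19807218/289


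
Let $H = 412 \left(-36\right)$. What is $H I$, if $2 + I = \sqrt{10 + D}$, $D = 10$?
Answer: $29664 - 29664 \sqrt{5} \approx -36667.0$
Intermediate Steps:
$H = -14832$
$I = -2 + 2 \sqrt{5}$ ($I = -2 + \sqrt{10 + 10} = -2 + \sqrt{20} = -2 + 2 \sqrt{5} \approx 2.4721$)
$H I = - 14832 \left(-2 + 2 \sqrt{5}\right) = 29664 - 29664 \sqrt{5}$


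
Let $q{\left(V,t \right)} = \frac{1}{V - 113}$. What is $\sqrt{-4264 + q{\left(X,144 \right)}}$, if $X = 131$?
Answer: $\frac{i \sqrt{153502}}{6} \approx 65.299 i$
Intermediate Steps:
$q{\left(V,t \right)} = \frac{1}{-113 + V}$ ($q{\left(V,t \right)} = \frac{1}{V - 113} = \frac{1}{-113 + V}$)
$\sqrt{-4264 + q{\left(X,144 \right)}} = \sqrt{-4264 + \frac{1}{-113 + 131}} = \sqrt{-4264 + \frac{1}{18}} = \sqrt{- \frac{76751}{18}} = \frac{i \sqrt{153502}}{6}$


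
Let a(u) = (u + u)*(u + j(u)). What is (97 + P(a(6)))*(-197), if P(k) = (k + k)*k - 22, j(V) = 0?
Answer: -2057271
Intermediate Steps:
a(u) = 2*u² (a(u) = (u + u)*(u + 0) = (2*u)*u = 2*u²)
P(k) = -22 + 2*k² (P(k) = (2*k)*k - 22 = 2*k² - 22 = -22 + 2*k²)
(97 + P(a(6)))*(-197) = (97 + (-22 + 2*(2*6²)²))*(-197) = (97 + (-22 + 2*(2*36)²))*(-197) = (97 + (-22 + 2*72²))*(-197) = (97 + (-22 + 2*5184))*(-197) = (97 + (-22 + 10368))*(-197) = (97 + 10346)*(-197) = 10443*(-197) = -2057271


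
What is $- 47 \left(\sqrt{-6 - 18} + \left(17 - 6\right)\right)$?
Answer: $-517 - 94 i \sqrt{6} \approx -517.0 - 230.25 i$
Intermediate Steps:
$- 47 \left(\sqrt{-6 - 18} + \left(17 - 6\right)\right) = - 47 \left(\sqrt{-24} + 11\right) = - 47 \left(2 i \sqrt{6} + 11\right) = - 47 \left(11 + 2 i \sqrt{6}\right) = -517 - 94 i \sqrt{6}$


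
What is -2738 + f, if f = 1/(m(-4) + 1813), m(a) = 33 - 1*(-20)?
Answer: -5109107/1866 ≈ -2738.0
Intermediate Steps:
m(a) = 53 (m(a) = 33 + 20 = 53)
f = 1/1866 (f = 1/(53 + 1813) = 1/1866 ≈ 0.00053591)
-2738 + f = -2738 + 1/1866 = -5109107/1866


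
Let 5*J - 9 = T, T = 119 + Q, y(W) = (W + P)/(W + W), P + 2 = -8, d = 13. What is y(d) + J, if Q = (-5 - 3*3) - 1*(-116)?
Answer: 1199/26 ≈ 46.115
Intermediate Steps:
P = -10 (P = -2 - 8 = -10)
y(W) = (-10 + W)/(2*W) (y(W) = (W - 10)/(W + W) = (-10 + W)/((2*W)) = (-10 + W)*(1/(2*W)) = (-10 + W)/(2*W))
Q = 102 (Q = (-5 - 9) + 116 = -14 + 116 = 102)
T = 221 (T = 119 + 102 = 221)
J = 46 (J = 9/5 + (1/5)*221 = 9/5 + 221/5 = 46)
y(d) + J = (1/2)*(-10 + 13)/13 + 46 = (1/2)*(1/13)*3 + 46 = 3/26 + 46 = 1199/26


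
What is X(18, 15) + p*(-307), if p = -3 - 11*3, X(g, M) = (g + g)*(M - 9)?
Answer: 11268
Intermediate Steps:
X(g, M) = 2*g*(-9 + M) (X(g, M) = (2*g)*(-9 + M) = 2*g*(-9 + M))
p = -36 (p = -3 - 33 = -36)
X(18, 15) + p*(-307) = 2*18*(-9 + 15) - 36*(-307) = 2*18*6 + 11052 = 216 + 11052 = 11268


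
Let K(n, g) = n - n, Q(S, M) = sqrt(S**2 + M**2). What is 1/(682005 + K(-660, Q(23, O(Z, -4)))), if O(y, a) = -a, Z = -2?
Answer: 1/682005 ≈ 1.4663e-6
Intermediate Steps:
Q(S, M) = sqrt(M**2 + S**2)
K(n, g) = 0
1/(682005 + K(-660, Q(23, O(Z, -4)))) = 1/(682005 + 0) = 1/682005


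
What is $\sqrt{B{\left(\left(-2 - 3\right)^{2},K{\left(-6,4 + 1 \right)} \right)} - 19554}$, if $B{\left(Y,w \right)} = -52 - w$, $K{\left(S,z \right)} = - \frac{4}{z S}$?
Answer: $\frac{2 i \sqrt{1102845}}{15} \approx 140.02 i$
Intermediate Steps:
$K{\left(S,z \right)} = - \frac{4}{S z}$
$\sqrt{B{\left(\left(-2 - 3\right)^{2},K{\left(-6,4 + 1 \right)} \right)} - 19554} = \sqrt{\left(-52 - - \frac{4}{\left(-6\right) \left(4 + 1\right)}\right) - 19554} = \sqrt{\left(-52 - \left(-4\right) \left(- \frac{1}{6}\right) \frac{1}{5}\right) - 19554} = \sqrt{\left(-52 - \frac{2}{15}\right) - 19554} = \sqrt{- \frac{782}{15} - 19554} = \sqrt{- \frac{294092}{15}} = \frac{2 i \sqrt{1102845}}{15}$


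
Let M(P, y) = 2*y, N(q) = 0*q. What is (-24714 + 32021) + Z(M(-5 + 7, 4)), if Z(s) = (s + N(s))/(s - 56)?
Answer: 43841/6 ≈ 7306.8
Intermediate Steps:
N(q) = 0
Z(s) = s/(-56 + s) (Z(s) = (s + 0)/(s - 56) = s/(-56 + s))
(-24714 + 32021) + Z(M(-5 + 7, 4)) = (-24714 + 32021) + (2*4)/(-56 + 2*4) = 7307 + 8/(-56 + 8) = 7307 + 8/(-48) = 7307 + 8*(-1/48) = 7307 - ⅙ = 43841/6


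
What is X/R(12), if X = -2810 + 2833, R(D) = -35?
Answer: -23/35 ≈ -0.65714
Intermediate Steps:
X = 23
X/R(12) = 23/(-35) = 23*(-1/35) = -23/35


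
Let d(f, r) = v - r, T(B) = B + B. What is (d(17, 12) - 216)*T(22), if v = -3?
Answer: -10164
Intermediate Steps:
T(B) = 2*B
d(f, r) = -3 - r
(d(17, 12) - 216)*T(22) = ((-3 - 1*12) - 216)*(2*22) = ((-3 - 12) - 216)*44 = (-15 - 216)*44 = -231*44 = -10164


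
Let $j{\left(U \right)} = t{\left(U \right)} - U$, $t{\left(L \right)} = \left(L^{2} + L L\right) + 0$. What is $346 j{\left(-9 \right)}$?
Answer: $59166$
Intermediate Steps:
$t{\left(L \right)} = 2 L^{2}$ ($t{\left(L \right)} = \left(L^{2} + L^{2}\right) + 0 = 2 L^{2} + 0 = 2 L^{2}$)
$j{\left(U \right)} = - U + 2 U^{2}$ ($j{\left(U \right)} = 2 U^{2} - U = - U + 2 U^{2}$)
$346 j{\left(-9 \right)} = 346 \left(- 9 \left(-1 + 2 \left(-9\right)\right)\right) = 346 \left(- 9 \left(-1 - 18\right)\right) = 346 \left(\left(-9\right) \left(-19\right)\right) = 346 \cdot 171 = 59166$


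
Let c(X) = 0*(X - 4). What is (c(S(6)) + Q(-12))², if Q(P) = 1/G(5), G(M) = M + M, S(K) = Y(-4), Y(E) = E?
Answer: 1/100 ≈ 0.010000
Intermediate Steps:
S(K) = -4
G(M) = 2*M
c(X) = 0 (c(X) = 0*(-4 + X) = 0)
Q(P) = ⅒ (Q(P) = 1/(2*5) = 1/10 = ⅒)
(c(S(6)) + Q(-12))² = (0 + ⅒)² = (⅒)² = 1/100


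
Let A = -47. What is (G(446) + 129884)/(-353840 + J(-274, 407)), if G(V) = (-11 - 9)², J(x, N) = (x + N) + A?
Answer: -7238/19653 ≈ -0.36829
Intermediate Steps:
J(x, N) = -47 + N + x (J(x, N) = (x + N) - 47 = (N + x) - 47 = -47 + N + x)
G(V) = 400 (G(V) = (-20)² = 400)
(G(446) + 129884)/(-353840 + J(-274, 407)) = (400 + 129884)/(-353840 + (-47 + 407 - 274)) = 130284/(-353840 + 86) = 130284/(-353754) = 130284*(-1/353754) = -7238/19653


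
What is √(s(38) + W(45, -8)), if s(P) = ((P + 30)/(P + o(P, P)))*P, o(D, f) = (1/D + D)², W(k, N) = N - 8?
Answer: 4*I*√4092271114827/2142897 ≈ 3.7761*I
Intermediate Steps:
W(k, N) = -8 + N
o(D, f) = (D + 1/D)² (o(D, f) = (1/D + D)² = (D + 1/D)²)
s(P) = P*(30 + P)/(P + (1 + P²)²/P²) (s(P) = ((P + 30)/(P + (1 + P²)²/P²))*P = ((30 + P)/(P + (1 + P²)²/P²))*P = P*(30 + P)/(P + (1 + P²)²/P²))
√(s(38) + W(45, -8)) = √(38³*(30 + 38)/(38³ + (1 + 38²)²) + (-8 - 8)) = √(54872*68/(54872 + (1 + 1444)²) - 16) = √(54872*68/(54872 + 1445²) - 16) = √(54872*68/(54872 + 2088025) - 16) = √(54872*68/2142897 - 16) = √(54872*(1/2142897)*68 - 16) = √(3731296/2142897 - 16) = √(-30555056/2142897) = 4*I*√4092271114827/2142897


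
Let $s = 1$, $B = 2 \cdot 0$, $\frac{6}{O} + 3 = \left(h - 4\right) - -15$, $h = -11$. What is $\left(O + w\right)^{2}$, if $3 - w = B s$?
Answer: $1$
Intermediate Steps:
$O = -2$ ($O = \frac{6}{-3 - 0} = \frac{6}{-3 + \left(-15 + 15\right)} = \frac{6}{-3 + 0} = \frac{6}{-3} = 6 \left(- \frac{1}{3}\right) = -2$)
$B = 0$
$w = 3$ ($w = 3 - 0 \cdot 1 = 3 - 0 = 3 + 0 = 3$)
$\left(O + w\right)^{2} = \left(-2 + 3\right)^{2} = 1^{2} = 1$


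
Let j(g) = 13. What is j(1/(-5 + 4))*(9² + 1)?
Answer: 1066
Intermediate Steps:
j(1/(-5 + 4))*(9² + 1) = 13*(9² + 1) = 13*(81 + 1) = 13*82 = 1066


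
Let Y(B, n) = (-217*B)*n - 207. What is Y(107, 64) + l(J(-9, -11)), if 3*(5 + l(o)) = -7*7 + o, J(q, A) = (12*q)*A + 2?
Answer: -4457543/3 ≈ -1.4858e+6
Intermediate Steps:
J(q, A) = 2 + 12*A*q (J(q, A) = 12*A*q + 2 = 2 + 12*A*q)
Y(B, n) = -207 - 217*B*n (Y(B, n) = -217*B*n - 207 = -207 - 217*B*n)
l(o) = -64/3 + o/3 (l(o) = -5 + (-7*7 + o)/3 = -5 + (-49 + o)/3 = -5 + (-49/3 + o/3) = -64/3 + o/3)
Y(107, 64) + l(J(-9, -11)) = (-207 - 217*107*64) + (-64/3 + (2 + 12*(-11)*(-9))/3) = (-207 - 1486016) + (-64/3 + (2 + 1188)/3) = -1486223 + (-64/3 + (⅓)*1190) = -1486223 + (-64/3 + 1190/3) = -1486223 + 1126/3 = -4457543/3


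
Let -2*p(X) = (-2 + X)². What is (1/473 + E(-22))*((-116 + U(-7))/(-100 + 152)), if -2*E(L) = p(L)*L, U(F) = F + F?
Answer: 7492315/946 ≈ 7920.0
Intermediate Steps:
U(F) = 2*F
p(X) = -(-2 + X)²/2
E(L) = L*(-2 + L)²/4 (E(L) = -(-(-2 + L)²/2)*L/2 = -(-1)*L*(-2 + L)²/4 = L*(-2 + L)²/4)
(1/473 + E(-22))*((-116 + U(-7))/(-100 + 152)) = (1/473 + (¼)*(-22)*(-2 - 22)²)*((-116 + 2*(-7))/(-100 + 152)) = (1/473 + (¼)*(-22)*(-24)²)*((-116 - 14)/52) = (1/473 + (¼)*(-22)*576)*(-130*1/52) = (1/473 - 3168)*(-5/2) = -1498463/473*(-5/2) = 7492315/946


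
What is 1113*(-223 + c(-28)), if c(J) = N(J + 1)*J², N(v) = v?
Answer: -23808183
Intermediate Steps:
c(J) = J²*(1 + J) (c(J) = (J + 1)*J² = (1 + J)*J² = J²*(1 + J))
1113*(-223 + c(-28)) = 1113*(-223 + (-28)²*(1 - 28)) = 1113*(-223 + 784*(-27)) = 1113*(-223 - 21168) = 1113*(-21391) = -23808183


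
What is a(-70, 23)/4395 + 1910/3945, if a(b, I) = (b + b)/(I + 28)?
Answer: 5700862/11790027 ≈ 0.48353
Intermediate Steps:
a(b, I) = 2*b/(28 + I) (a(b, I) = (2*b)/(28 + I) = 2*b/(28 + I))
a(-70, 23)/4395 + 1910/3945 = (2*(-70)/(28 + 23))/4395 + 1910/3945 = (2*(-70)/51)*(1/4395) + 1910*(1/3945) = (2*(-70)*(1/51))*(1/4395) + 382/789 = -140/51*1/4395 + 382/789 = -28/44829 + 382/789 = 5700862/11790027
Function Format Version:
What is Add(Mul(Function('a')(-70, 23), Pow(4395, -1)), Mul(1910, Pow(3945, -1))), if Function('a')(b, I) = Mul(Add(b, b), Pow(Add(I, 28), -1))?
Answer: Rational(5700862, 11790027) ≈ 0.48353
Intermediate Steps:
Function('a')(b, I) = Mul(2, b, Pow(Add(28, I), -1)) (Function('a')(b, I) = Mul(Mul(2, b), Pow(Add(28, I), -1)) = Mul(2, b, Pow(Add(28, I), -1)))
Add(Mul(Function('a')(-70, 23), Pow(4395, -1)), Mul(1910, Pow(3945, -1))) = Add(Mul(Mul(2, -70, Pow(Add(28, 23), -1)), Pow(4395, -1)), Mul(1910, Pow(3945, -1))) = Add(Mul(Mul(2, -70, Pow(51, -1)), Rational(1, 4395)), Mul(1910, Rational(1, 3945))) = Add(Mul(Mul(2, -70, Rational(1, 51)), Rational(1, 4395)), Rational(382, 789)) = Add(Mul(Rational(-140, 51), Rational(1, 4395)), Rational(382, 789)) = Add(Rational(-28, 44829), Rational(382, 789)) = Rational(5700862, 11790027)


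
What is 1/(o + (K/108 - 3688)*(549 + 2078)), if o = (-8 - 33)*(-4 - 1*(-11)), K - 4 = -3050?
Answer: -54/527188723 ≈ -1.0243e-7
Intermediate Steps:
K = -3046 (K = 4 - 3050 = -3046)
o = -287 (o = -41*(-4 + 11) = -41*7 = -287)
1/(o + (K/108 - 3688)*(549 + 2078)) = 1/(-287 + (-3046/108 - 3688)*(549 + 2078)) = 1/(-287 + (-3046*1/108 - 3688)*2627) = 1/(-287 + (-1523/54 - 3688)*2627) = 1/(-287 - 200675/54*2627) = 1/(-287 - 527173225/54) = 1/(-527188723/54) = -54/527188723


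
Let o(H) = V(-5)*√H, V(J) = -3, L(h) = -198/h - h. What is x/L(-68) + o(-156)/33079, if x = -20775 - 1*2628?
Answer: -795702/2411 - 6*I*√39/33079 ≈ -330.03 - 0.0011327*I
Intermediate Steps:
L(h) = -h - 198/h
x = -23403 (x = -20775 - 2628 = -23403)
o(H) = -3*√H
x/L(-68) + o(-156)/33079 = -23403/(-1*(-68) - 198/(-68)) - 6*I*√39/33079 = -23403/(68 - 198*(-1/68)) - 6*I*√39*(1/33079) = -23403/(68 + 99/34) - 6*I*√39*(1/33079) = -23403/2411/34 - 6*I*√39/33079 = -23403*34/2411 - 6*I*√39/33079 = -795702/2411 - 6*I*√39/33079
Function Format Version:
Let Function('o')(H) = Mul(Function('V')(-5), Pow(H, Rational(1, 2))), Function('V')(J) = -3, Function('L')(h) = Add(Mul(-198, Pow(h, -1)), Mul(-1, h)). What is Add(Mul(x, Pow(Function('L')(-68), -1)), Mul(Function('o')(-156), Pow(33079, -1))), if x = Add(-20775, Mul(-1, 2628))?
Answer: Add(Rational(-795702, 2411), Mul(Rational(-6, 33079), I, Pow(39, Rational(1, 2)))) ≈ Add(-330.03, Mul(-0.0011327, I))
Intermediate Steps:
Function('L')(h) = Add(Mul(-1, h), Mul(-198, Pow(h, -1)))
x = -23403 (x = Add(-20775, -2628) = -23403)
Function('o')(H) = Mul(-3, Pow(H, Rational(1, 2)))
Add(Mul(x, Pow(Function('L')(-68), -1)), Mul(Function('o')(-156), Pow(33079, -1))) = Add(Mul(-23403, Pow(Add(Mul(-1, -68), Mul(-198, Pow(-68, -1))), -1)), Mul(Mul(-3, Pow(-156, Rational(1, 2))), Pow(33079, -1))) = Add(Mul(-23403, Pow(Add(68, Mul(-198, Rational(-1, 68))), -1)), Mul(Mul(-3, Mul(2, I, Pow(39, Rational(1, 2)))), Rational(1, 33079))) = Add(Mul(-23403, Pow(Add(68, Rational(99, 34)), -1)), Mul(Mul(-6, I, Pow(39, Rational(1, 2))), Rational(1, 33079))) = Add(Mul(-23403, Pow(Rational(2411, 34), -1)), Mul(Rational(-6, 33079), I, Pow(39, Rational(1, 2)))) = Add(Mul(-23403, Rational(34, 2411)), Mul(Rational(-6, 33079), I, Pow(39, Rational(1, 2)))) = Add(Rational(-795702, 2411), Mul(Rational(-6, 33079), I, Pow(39, Rational(1, 2))))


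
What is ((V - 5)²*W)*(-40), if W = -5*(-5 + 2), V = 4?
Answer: -600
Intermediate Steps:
W = 15 (W = -5*(-3) = 15)
((V - 5)²*W)*(-40) = ((4 - 5)²*15)*(-40) = ((-1)²*15)*(-40) = (1*15)*(-40) = 15*(-40) = -600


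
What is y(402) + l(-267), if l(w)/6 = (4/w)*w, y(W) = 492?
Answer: 516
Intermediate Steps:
l(w) = 24 (l(w) = 6*((4/w)*w) = 6*4 = 24)
y(402) + l(-267) = 492 + 24 = 516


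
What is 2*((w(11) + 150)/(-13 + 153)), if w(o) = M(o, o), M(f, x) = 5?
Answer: 31/14 ≈ 2.2143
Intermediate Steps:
w(o) = 5
2*((w(11) + 150)/(-13 + 153)) = 2*((5 + 150)/(-13 + 153)) = 2*(155/140) = 2*(155*(1/140)) = 2*(31/28) = 31/14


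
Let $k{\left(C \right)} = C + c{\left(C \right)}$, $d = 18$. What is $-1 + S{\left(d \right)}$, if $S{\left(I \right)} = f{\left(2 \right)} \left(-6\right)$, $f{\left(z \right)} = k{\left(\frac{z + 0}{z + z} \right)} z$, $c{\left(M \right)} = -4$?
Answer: $41$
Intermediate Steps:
$k{\left(C \right)} = -4 + C$ ($k{\left(C \right)} = C - 4 = -4 + C$)
$f{\left(z \right)} = - \frac{7 z}{2}$ ($f{\left(z \right)} = \left(-4 + \frac{z + 0}{z + z}\right) z = \left(-4 + \frac{z}{2 z}\right) z = \left(-4 + z \frac{1}{2 z}\right) z = \left(-4 + \frac{1}{2}\right) z = - \frac{7 z}{2}$)
$S{\left(I \right)} = 42$ ($S{\left(I \right)} = \left(- \frac{7}{2}\right) 2 \left(-6\right) = \left(-7\right) \left(-6\right) = 42$)
$-1 + S{\left(d \right)} = -1 + 42 = 41$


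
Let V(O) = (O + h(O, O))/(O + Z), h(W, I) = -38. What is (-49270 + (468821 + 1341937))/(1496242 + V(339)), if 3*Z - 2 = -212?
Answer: 473840272/402489399 ≈ 1.1773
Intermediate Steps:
Z = -70 (Z = ⅔ + (⅓)*(-212) = ⅔ - 212/3 = -70)
V(O) = (-38 + O)/(-70 + O) (V(O) = (O - 38)/(O - 70) = (-38 + O)/(-70 + O))
(-49270 + (468821 + 1341937))/(1496242 + V(339)) = (-49270 + (468821 + 1341937))/(1496242 + (-38 + 339)/(-70 + 339)) = (-49270 + 1810758)/(1496242 + 301/269) = 1761488/(1496242 + (1/269)*301) = 1761488/(1496242 + 301/269) = 1761488/(402489399/269) = 1761488*(269/402489399) = 473840272/402489399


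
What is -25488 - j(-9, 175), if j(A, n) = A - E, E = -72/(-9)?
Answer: -25471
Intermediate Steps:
E = 8 (E = -72*(-1/9) = 8)
j(A, n) = -8 + A (j(A, n) = A - 1*8 = A - 8 = -8 + A)
-25488 - j(-9, 175) = -25488 - (-8 - 9) = -25488 - 1*(-17) = -25488 + 17 = -25471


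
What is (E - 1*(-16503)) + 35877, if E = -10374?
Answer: 42006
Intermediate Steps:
(E - 1*(-16503)) + 35877 = (-10374 - 1*(-16503)) + 35877 = (-10374 + 16503) + 35877 = 6129 + 35877 = 42006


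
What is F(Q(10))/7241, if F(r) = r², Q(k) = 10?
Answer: 100/7241 ≈ 0.013810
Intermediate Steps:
F(Q(10))/7241 = 10²/7241 = 100*(1/7241) = 100/7241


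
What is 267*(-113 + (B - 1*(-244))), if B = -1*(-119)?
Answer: 66750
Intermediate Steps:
B = 119
267*(-113 + (B - 1*(-244))) = 267*(-113 + (119 - 1*(-244))) = 267*(-113 + (119 + 244)) = 267*(-113 + 363) = 267*250 = 66750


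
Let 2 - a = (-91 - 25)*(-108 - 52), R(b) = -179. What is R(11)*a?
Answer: 3321882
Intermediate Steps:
a = -18558 (a = 2 - (-91 - 25)*(-108 - 52) = 2 - (-116)*(-160) = 2 - 1*18560 = 2 - 18560 = -18558)
R(11)*a = -179*(-18558) = 3321882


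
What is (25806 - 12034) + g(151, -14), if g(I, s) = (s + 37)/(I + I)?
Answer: 4159167/302 ≈ 13772.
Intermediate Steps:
g(I, s) = (37 + s)/(2*I) (g(I, s) = (37 + s)/((2*I)) = (37 + s)*(1/(2*I)) = (37 + s)/(2*I))
(25806 - 12034) + g(151, -14) = (25806 - 12034) + (½)*(37 - 14)/151 = 13772 + (½)*(1/151)*23 = 13772 + 23/302 = 4159167/302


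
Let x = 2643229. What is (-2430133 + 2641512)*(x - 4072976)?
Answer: -302218491113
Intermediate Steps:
(-2430133 + 2641512)*(x - 4072976) = (-2430133 + 2641512)*(2643229 - 4072976) = 211379*(-1429747) = -302218491113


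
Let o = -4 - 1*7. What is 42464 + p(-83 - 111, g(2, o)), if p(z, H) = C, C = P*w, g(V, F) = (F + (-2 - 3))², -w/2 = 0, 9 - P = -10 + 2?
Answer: 42464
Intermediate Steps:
P = 17 (P = 9 - (-10 + 2) = 9 - 1*(-8) = 9 + 8 = 17)
w = 0 (w = -2*0 = 0)
o = -11 (o = -4 - 7 = -11)
g(V, F) = (-5 + F)² (g(V, F) = (F - 5)² = (-5 + F)²)
C = 0 (C = 17*0 = 0)
p(z, H) = 0
42464 + p(-83 - 111, g(2, o)) = 42464 + 0 = 42464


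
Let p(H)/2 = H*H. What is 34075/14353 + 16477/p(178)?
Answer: 2395758981/909520904 ≈ 2.6341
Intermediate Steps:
p(H) = 2*H**2 (p(H) = 2*(H*H) = 2*H**2)
34075/14353 + 16477/p(178) = 34075/14353 + 16477/((2*178**2)) = 34075*(1/14353) + 16477/((2*31684)) = 34075/14353 + 16477/63368 = 2395758981/909520904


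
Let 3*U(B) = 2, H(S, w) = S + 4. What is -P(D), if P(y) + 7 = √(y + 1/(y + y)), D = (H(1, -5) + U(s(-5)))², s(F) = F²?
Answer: 7 - √334246/102 ≈ 1.3320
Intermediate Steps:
H(S, w) = 4 + S
U(B) = ⅔ (U(B) = (⅓)*2 = ⅔)
D = 289/9 (D = ((4 + 1) + ⅔)² = (5 + ⅔)² = (17/3)² = 289/9 ≈ 32.111)
P(y) = -7 + √(y + 1/(2*y)) (P(y) = -7 + √(y + 1/(y + y)) = -7 + √(y + 1/(2*y)))
-P(D) = -(-7 + √(2/(289/9) + 4*(289/9))/2) = -(-7 + √(2*(9/289) + 1156/9)/2) = -(-7 + √(18/289 + 1156/9)/2) = -(-7 + √(334246/2601)/2) = -(-7 + (√334246/51)/2) = -(-7 + √334246/102) = 7 - √334246/102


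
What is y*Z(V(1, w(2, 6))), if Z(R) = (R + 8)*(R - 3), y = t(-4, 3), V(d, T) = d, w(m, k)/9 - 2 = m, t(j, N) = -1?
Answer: 18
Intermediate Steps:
w(m, k) = 18 + 9*m
y = -1
Z(R) = (-3 + R)*(8 + R) (Z(R) = (8 + R)*(-3 + R) = (-3 + R)*(8 + R))
y*Z(V(1, w(2, 6))) = -(-24 + 1**2 + 5*1) = -(-24 + 1 + 5) = -1*(-18) = 18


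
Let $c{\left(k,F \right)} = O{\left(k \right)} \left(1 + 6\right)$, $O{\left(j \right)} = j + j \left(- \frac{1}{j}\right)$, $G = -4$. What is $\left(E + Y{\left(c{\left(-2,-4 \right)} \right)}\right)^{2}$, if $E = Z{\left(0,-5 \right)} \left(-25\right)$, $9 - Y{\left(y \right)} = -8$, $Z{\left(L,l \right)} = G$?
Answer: $13689$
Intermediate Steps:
$Z{\left(L,l \right)} = -4$
$O{\left(j \right)} = -1 + j$ ($O{\left(j \right)} = j - 1 = -1 + j$)
$c{\left(k,F \right)} = -7 + 7 k$ ($c{\left(k,F \right)} = \left(-1 + k\right) \left(1 + 6\right) = \left(-1 + k\right) 7 = -7 + 7 k$)
$Y{\left(y \right)} = 17$ ($Y{\left(y \right)} = 9 - -8 = 9 + 8 = 17$)
$E = 100$ ($E = \left(-4\right) \left(-25\right) = 100$)
$\left(E + Y{\left(c{\left(-2,-4 \right)} \right)}\right)^{2} = \left(100 + 17\right)^{2} = 117^{2} = 13689$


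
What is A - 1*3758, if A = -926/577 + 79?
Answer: -2123709/577 ≈ -3680.6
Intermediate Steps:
A = 44657/577 (A = -926*1/577 + 79 = -926/577 + 79 = 44657/577 ≈ 77.395)
A - 1*3758 = 44657/577 - 1*3758 = 44657/577 - 3758 = -2123709/577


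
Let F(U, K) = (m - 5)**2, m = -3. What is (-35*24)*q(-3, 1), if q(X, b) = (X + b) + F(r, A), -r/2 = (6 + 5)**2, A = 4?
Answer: -52080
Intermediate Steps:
r = -242 (r = -2*(6 + 5)**2 = -2*11**2 = -2*121 = -242)
F(U, K) = 64 (F(U, K) = (-3 - 5)**2 = (-8)**2 = 64)
q(X, b) = 64 + X + b (q(X, b) = (X + b) + 64 = 64 + X + b)
(-35*24)*q(-3, 1) = (-35*24)*(64 - 3 + 1) = -840*62 = -52080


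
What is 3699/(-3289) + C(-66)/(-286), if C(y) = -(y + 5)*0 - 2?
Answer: -3676/3289 ≈ -1.1177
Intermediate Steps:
C(y) = -2 (C(y) = -(5 + y)*0 - 2 = (-5 - y)*0 - 2 = 0 - 2 = -2)
3699/(-3289) + C(-66)/(-286) = 3699/(-3289) - 2/(-286) = 3699*(-1/3289) - 2*(-1/286) = -3699/3289 + 1/143 = -3676/3289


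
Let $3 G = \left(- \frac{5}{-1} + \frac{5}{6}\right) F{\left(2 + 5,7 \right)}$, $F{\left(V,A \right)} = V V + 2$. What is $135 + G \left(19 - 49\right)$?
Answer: $-2840$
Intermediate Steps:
$F{\left(V,A \right)} = 2 + V^{2}$ ($F{\left(V,A \right)} = V^{2} + 2 = 2 + V^{2}$)
$G = \frac{595}{6}$ ($G = \frac{\left(- \frac{5}{-1} + \frac{5}{6}\right) \left(2 + \left(2 + 5\right)^{2}\right)}{3} = \frac{\left(\left(-5\right) \left(-1\right) + 5 \cdot \frac{1}{6}\right) \left(2 + 7^{2}\right)}{3} = \frac{\left(5 + \frac{5}{6}\right) \left(2 + 49\right)}{3} = \frac{\frac{35}{6} \cdot 51}{3} = \frac{1}{3} \cdot \frac{595}{2} = \frac{595}{6} \approx 99.167$)
$135 + G \left(19 - 49\right) = 135 + \frac{595 \left(19 - 49\right)}{6} = 135 + \frac{595}{6} \left(-30\right) = 135 - 2975 = -2840$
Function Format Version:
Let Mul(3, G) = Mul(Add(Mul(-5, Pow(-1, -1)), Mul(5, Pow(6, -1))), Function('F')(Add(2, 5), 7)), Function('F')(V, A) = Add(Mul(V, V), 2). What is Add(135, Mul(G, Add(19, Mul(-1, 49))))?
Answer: -2840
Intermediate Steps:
Function('F')(V, A) = Add(2, Pow(V, 2)) (Function('F')(V, A) = Add(Pow(V, 2), 2) = Add(2, Pow(V, 2)))
G = Rational(595, 6) (G = Mul(Rational(1, 3), Mul(Add(Mul(-5, Pow(-1, -1)), Mul(5, Pow(6, -1))), Add(2, Pow(Add(2, 5), 2)))) = Mul(Rational(1, 3), Mul(Add(Mul(-5, -1), Mul(5, Rational(1, 6))), Add(2, Pow(7, 2)))) = Mul(Rational(1, 3), Mul(Add(5, Rational(5, 6)), Add(2, 49))) = Mul(Rational(1, 3), Mul(Rational(35, 6), 51)) = Mul(Rational(1, 3), Rational(595, 2)) = Rational(595, 6) ≈ 99.167)
Add(135, Mul(G, Add(19, Mul(-1, 49)))) = Add(135, Mul(Rational(595, 6), Add(19, Mul(-1, 49)))) = Add(135, Mul(Rational(595, 6), Add(19, -49))) = Add(135, Mul(Rational(595, 6), -30)) = Add(135, -2975) = -2840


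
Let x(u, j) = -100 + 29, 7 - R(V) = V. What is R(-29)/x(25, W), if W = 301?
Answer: -36/71 ≈ -0.50704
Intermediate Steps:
R(V) = 7 - V
x(u, j) = -71
R(-29)/x(25, W) = (7 - 1*(-29))/(-71) = (7 + 29)*(-1/71) = 36*(-1/71) = -36/71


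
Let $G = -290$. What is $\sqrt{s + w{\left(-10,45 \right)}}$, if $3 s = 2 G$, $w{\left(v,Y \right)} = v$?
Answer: $\frac{i \sqrt{1830}}{3} \approx 14.26 i$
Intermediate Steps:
$s = - \frac{580}{3}$ ($s = \frac{2 \left(-290\right)}{3} = \frac{1}{3} \left(-580\right) = - \frac{580}{3} \approx -193.33$)
$\sqrt{s + w{\left(-10,45 \right)}} = \sqrt{- \frac{580}{3} - 10} = \sqrt{- \frac{610}{3}} = \frac{i \sqrt{1830}}{3}$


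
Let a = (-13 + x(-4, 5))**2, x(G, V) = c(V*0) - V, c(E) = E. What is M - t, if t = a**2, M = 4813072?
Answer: 4708096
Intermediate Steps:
x(G, V) = -V (x(G, V) = V*0 - V = 0 - V = -V)
a = 324 (a = (-13 - 1*5)**2 = (-13 - 5)**2 = (-18)**2 = 324)
t = 104976 (t = 324**2 = 104976)
M - t = 4813072 - 1*104976 = 4813072 - 104976 = 4708096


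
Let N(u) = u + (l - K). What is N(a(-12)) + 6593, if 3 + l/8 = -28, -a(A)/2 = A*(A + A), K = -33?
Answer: 5802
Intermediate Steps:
a(A) = -4*A² (a(A) = -2*A*(A + A) = -2*A*2*A = -4*A²)
l = -248 (l = -24 + 8*(-28) = -24 - 224 = -248)
N(u) = -215 + u (N(u) = u + (-248 - 1*(-33)) = u + (-248 + 33) = u - 215 = -215 + u)
N(a(-12)) + 6593 = (-215 - 4*(-12)²) + 6593 = (-215 - 4*144) + 6593 = (-215 - 576) + 6593 = -791 + 6593 = 5802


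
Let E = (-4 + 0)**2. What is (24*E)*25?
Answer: 9600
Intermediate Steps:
E = 16 (E = (-4)**2 = 16)
(24*E)*25 = (24*16)*25 = 384*25 = 9600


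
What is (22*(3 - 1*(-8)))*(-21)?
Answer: -5082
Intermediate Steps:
(22*(3 - 1*(-8)))*(-21) = (22*(3 + 8))*(-21) = (22*11)*(-21) = 242*(-21) = -5082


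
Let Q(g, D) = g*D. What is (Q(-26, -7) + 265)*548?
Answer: 244956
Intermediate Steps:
Q(g, D) = D*g
(Q(-26, -7) + 265)*548 = (-7*(-26) + 265)*548 = (182 + 265)*548 = 447*548 = 244956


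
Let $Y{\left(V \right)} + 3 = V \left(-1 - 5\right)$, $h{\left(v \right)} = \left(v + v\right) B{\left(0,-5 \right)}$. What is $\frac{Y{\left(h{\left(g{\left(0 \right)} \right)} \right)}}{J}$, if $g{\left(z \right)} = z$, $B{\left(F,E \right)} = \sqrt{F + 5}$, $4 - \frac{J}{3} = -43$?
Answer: $- \frac{1}{47} \approx -0.021277$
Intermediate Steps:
$J = 141$ ($J = 12 - -129 = 12 + 129 = 141$)
$B{\left(F,E \right)} = \sqrt{5 + F}$
$h{\left(v \right)} = 2 v \sqrt{5}$ ($h{\left(v \right)} = \left(v + v\right) \sqrt{5 + 0} = 2 v \sqrt{5}$)
$Y{\left(V \right)} = -3 - 6 V$ ($Y{\left(V \right)} = -3 + V \left(-1 - 5\right) = -3 + V \left(-6\right) = -3 - 6 V$)
$\frac{Y{\left(h{\left(g{\left(0 \right)} \right)} \right)}}{J} = \frac{-3 - 6 \cdot 2 \cdot 0 \sqrt{5}}{141} = \left(-3 - 0\right) \frac{1}{141} = \left(-3 + 0\right) \frac{1}{141} = \left(-3\right) \frac{1}{141} = - \frac{1}{47}$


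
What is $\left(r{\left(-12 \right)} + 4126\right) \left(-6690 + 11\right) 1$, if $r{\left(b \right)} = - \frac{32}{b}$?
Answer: $- \frac{82726094}{3} \approx -2.7575 \cdot 10^{7}$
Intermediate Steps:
$\left(r{\left(-12 \right)} + 4126\right) \left(-6690 + 11\right) 1 = \left(- \frac{32}{-12} + 4126\right) \left(-6690 + 11\right) 1 = \left(\left(-32\right) \left(- \frac{1}{12}\right) + 4126\right) \left(-6679\right) 1 = \left(\frac{8}{3} + 4126\right) \left(-6679\right) 1 = \frac{12386}{3} \left(-6679\right) 1 = \left(- \frac{82726094}{3}\right) 1 = - \frac{82726094}{3}$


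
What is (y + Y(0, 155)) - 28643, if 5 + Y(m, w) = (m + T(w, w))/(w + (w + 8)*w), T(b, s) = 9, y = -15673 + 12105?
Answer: -818930711/25420 ≈ -32216.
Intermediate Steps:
y = -3568
Y(m, w) = -5 + (9 + m)/(w + w*(8 + w)) (Y(m, w) = -5 + (m + 9)/(w + (w + 8)*w) = -5 + (9 + m)/(w + (8 + w)*w) = -5 + (9 + m)/(w + w*(8 + w)))
(y + Y(0, 155)) - 28643 = (-3568 + (9 + 0 - 45*155 - 5*155**2)/(155*(9 + 155))) - 28643 = (-3568 + (1/155)*(9 + 0 - 6975 - 5*24025)/164) - 28643 = (-3568 + (1/155)*(1/164)*(9 + 0 - 6975 - 120125)) - 28643 = (-3568 + (1/155)*(1/164)*(-127091)) - 28643 = (-3568 - 127091/25420) - 28643 = -90825651/25420 - 28643 = -818930711/25420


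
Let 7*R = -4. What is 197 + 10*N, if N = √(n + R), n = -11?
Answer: 197 + 90*I*√7/7 ≈ 197.0 + 34.017*I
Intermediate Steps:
R = -4/7 (R = (⅐)*(-4) = -4/7 ≈ -0.57143)
N = 9*I*√7/7 (N = √(-11 - 4/7) = √(-81/7) = 9*I*√7/7 ≈ 3.4017*I)
197 + 10*N = 197 + 10*(9*I*√7/7) = 197 + 90*I*√7/7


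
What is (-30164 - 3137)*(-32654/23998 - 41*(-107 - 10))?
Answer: -1916235313676/11999 ≈ -1.5970e+8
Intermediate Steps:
(-30164 - 3137)*(-32654/23998 - 41*(-107 - 10)) = -33301*(-32654*1/23998 - 41*(-117)) = -33301*(-16327/11999 + 4797) = -33301*57542876/11999 = -1916235313676/11999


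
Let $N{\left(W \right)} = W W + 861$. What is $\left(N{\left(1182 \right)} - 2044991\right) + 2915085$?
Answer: $2268079$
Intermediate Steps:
$N{\left(W \right)} = 861 + W^{2}$ ($N{\left(W \right)} = W^{2} + 861 = 861 + W^{2}$)
$\left(N{\left(1182 \right)} - 2044991\right) + 2915085 = \left(\left(861 + 1182^{2}\right) - 2044991\right) + 2915085 = \left(\left(861 + 1397124\right) - 2044991\right) + 2915085 = \left(1397985 - 2044991\right) + 2915085 = -647006 + 2915085 = 2268079$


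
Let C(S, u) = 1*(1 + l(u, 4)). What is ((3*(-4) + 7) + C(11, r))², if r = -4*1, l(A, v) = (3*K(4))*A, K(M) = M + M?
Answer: 10000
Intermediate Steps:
K(M) = 2*M
l(A, v) = 24*A (l(A, v) = (3*(2*4))*A = (3*8)*A = 24*A)
r = -4
C(S, u) = 1 + 24*u (C(S, u) = 1*(1 + 24*u) = 1 + 24*u)
((3*(-4) + 7) + C(11, r))² = ((3*(-4) + 7) + (1 + 24*(-4)))² = ((-12 + 7) + (1 - 96))² = (-5 - 95)² = (-100)² = 10000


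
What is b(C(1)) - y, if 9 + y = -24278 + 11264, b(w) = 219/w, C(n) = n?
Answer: 13242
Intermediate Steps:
y = -13023 (y = -9 + (-24278 + 11264) = -9 - 13014 = -13023)
b(C(1)) - y = 219/1 - 1*(-13023) = 219*1 + 13023 = 219 + 13023 = 13242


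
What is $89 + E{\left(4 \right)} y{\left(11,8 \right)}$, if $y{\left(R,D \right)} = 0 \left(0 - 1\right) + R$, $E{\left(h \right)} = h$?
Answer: $133$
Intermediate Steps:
$y{\left(R,D \right)} = R$ ($y{\left(R,D \right)} = 0 \left(0 - 1\right) + R = 0 \left(-1\right) + R = 0 + R = R$)
$89 + E{\left(4 \right)} y{\left(11,8 \right)} = 89 + 4 \cdot 11 = 89 + 44 = 133$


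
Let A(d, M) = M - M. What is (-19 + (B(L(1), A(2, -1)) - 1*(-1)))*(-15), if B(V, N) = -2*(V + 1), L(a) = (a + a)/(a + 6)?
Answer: 2160/7 ≈ 308.57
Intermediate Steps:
A(d, M) = 0
L(a) = 2*a/(6 + a) (L(a) = (2*a)/(6 + a) = 2*a/(6 + a))
B(V, N) = -2 - 2*V (B(V, N) = -2*(1 + V) = -2 - 2*V)
(-19 + (B(L(1), A(2, -1)) - 1*(-1)))*(-15) = (-19 + ((-2 - 4/(6 + 1)) - 1*(-1)))*(-15) = (-19 + ((-2 - 4/7) + 1))*(-15) = (-19 + (-18/7 + 1))*(-15) = (-19 - 11/7)*(-15) = -144/7*(-15) = 2160/7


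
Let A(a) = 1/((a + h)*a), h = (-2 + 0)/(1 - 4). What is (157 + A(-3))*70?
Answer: 11000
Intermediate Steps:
h = 2/3 (h = -2/(-3) = -2*(-1/3) = 2/3 ≈ 0.66667)
A(a) = 1/(a*(2/3 + a)) (A(a) = 1/((a + 2/3)*a) = 1/((2/3 + a)*a) = 1/(a*(2/3 + a)))
(157 + A(-3))*70 = (157 + 3/(-3*(2 + 3*(-3))))*70 = (157 + 3*(-1/3)/(2 - 9))*70 = (157 + 3*(-1/3)/(-7))*70 = (157 + 3*(-1/3)*(-1/7))*70 = (157 + 1/7)*70 = (1100/7)*70 = 11000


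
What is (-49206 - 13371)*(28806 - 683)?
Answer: -1759852971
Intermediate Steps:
(-49206 - 13371)*(28806 - 683) = -62577*28123 = -1759852971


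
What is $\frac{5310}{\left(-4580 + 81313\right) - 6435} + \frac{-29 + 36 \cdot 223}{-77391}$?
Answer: $- \frac{75683746}{2720216259} \approx -0.027823$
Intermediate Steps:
$\frac{5310}{\left(-4580 + 81313\right) - 6435} + \frac{-29 + 36 \cdot 223}{-77391} = \frac{5310}{76733 - 6435} + \left(-29 + 8028\right) \left(- \frac{1}{77391}\right) = \frac{5310}{70298} + 7999 \left(- \frac{1}{77391}\right) = 5310 \cdot \frac{1}{70298} - \frac{7999}{77391} = \frac{2655}{35149} - \frac{7999}{77391} = - \frac{75683746}{2720216259}$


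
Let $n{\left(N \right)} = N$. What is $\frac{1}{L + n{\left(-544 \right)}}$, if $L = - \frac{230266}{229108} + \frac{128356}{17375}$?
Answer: $- \frac{1990375750}{1070061150651} \approx -0.0018601$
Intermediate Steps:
$L = \frac{12703257349}{1990375750}$ ($L = \left(-230266\right) \frac{1}{229108} + 128356 \cdot \frac{1}{17375} = - \frac{115133}{114554} + \frac{128356}{17375} = \frac{12703257349}{1990375750} \approx 6.3823$)
$\frac{1}{L + n{\left(-544 \right)}} = \frac{1}{\frac{12703257349}{1990375750} - 544} = \frac{1}{- \frac{1070061150651}{1990375750}} = - \frac{1990375750}{1070061150651}$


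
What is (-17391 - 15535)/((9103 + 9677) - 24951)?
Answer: 32926/6171 ≈ 5.3356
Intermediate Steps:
(-17391 - 15535)/((9103 + 9677) - 24951) = -32926/(18780 - 24951) = -32926/(-6171) = -32926*(-1/6171) = 32926/6171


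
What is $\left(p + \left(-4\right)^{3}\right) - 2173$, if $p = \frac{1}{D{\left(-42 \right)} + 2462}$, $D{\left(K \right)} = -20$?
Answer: $- \frac{5462753}{2442} \approx -2237.0$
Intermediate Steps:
$p = \frac{1}{2442}$ ($p = \frac{1}{-20 + 2462} = \frac{1}{2442} \approx 0.0004095$)
$\left(p + \left(-4\right)^{3}\right) - 2173 = \left(\frac{1}{2442} + \left(-4\right)^{3}\right) - 2173 = \left(\frac{1}{2442} - 64\right) - 2173 = - \frac{156287}{2442} - 2173 = - \frac{5462753}{2442}$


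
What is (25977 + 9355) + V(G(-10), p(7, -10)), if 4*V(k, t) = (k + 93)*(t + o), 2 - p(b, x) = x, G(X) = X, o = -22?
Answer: 70249/2 ≈ 35125.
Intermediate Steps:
p(b, x) = 2 - x
V(k, t) = (-22 + t)*(93 + k)/4 (V(k, t) = ((k + 93)*(t - 22))/4 = ((93 + k)*(-22 + t))/4 = ((-22 + t)*(93 + k))/4 = (-22 + t)*(93 + k)/4)
(25977 + 9355) + V(G(-10), p(7, -10)) = (25977 + 9355) + (-1023/2 - 11/2*(-10) + 93*(2 - 1*(-10))/4 + (1/4)*(-10)*(2 - 1*(-10))) = 35332 + (-1023/2 + 55 + 93*(2 + 10)/4 + (1/4)*(-10)*(2 + 10)) = 35332 + (-1023/2 + 55 + (93/4)*12 + (1/4)*(-10)*12) = 35332 + (-1023/2 + 55 + 279 - 30) = 35332 - 415/2 = 70249/2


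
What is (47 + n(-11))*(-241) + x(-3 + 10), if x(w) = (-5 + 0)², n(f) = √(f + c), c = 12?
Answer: -11543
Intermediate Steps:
n(f) = √(12 + f) (n(f) = √(f + 12) = √(12 + f))
x(w) = 25 (x(w) = (-5)² = 25)
(47 + n(-11))*(-241) + x(-3 + 10) = (47 + √(12 - 11))*(-241) + 25 = (47 + √1)*(-241) + 25 = (47 + 1)*(-241) + 25 = 48*(-241) + 25 = -11568 + 25 = -11543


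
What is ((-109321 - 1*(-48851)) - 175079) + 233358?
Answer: -2191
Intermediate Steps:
((-109321 - 1*(-48851)) - 175079) + 233358 = ((-109321 + 48851) - 175079) + 233358 = (-60470 - 175079) + 233358 = -235549 + 233358 = -2191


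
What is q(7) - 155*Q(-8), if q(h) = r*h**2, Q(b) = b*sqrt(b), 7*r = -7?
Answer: -49 + 2480*I*sqrt(2) ≈ -49.0 + 3507.3*I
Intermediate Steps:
r = -1 (r = (1/7)*(-7) = -1)
Q(b) = b**(3/2)
q(h) = -h**2
q(7) - 155*Q(-8) = -1*7**2 - (-2480)*I*sqrt(2) = -1*49 - (-2480)*I*sqrt(2) = -49 + 2480*I*sqrt(2)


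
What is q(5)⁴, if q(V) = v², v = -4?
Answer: 65536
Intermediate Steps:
q(V) = 16 (q(V) = (-4)² = 16)
q(5)⁴ = 16⁴ = 65536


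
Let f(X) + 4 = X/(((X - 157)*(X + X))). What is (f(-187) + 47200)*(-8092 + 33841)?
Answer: 836091839403/688 ≈ 1.2153e+9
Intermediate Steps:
f(X) = -4 + 1/(2*(-157 + X)) (f(X) = -4 + X/(((X - 157)*(X + X))) = -4 + X/(((-157 + X)*(2*X))) = -4 + X/((2*X*(-157 + X))) = -4 + X*(1/(2*X*(-157 + X))) = -4 + 1/(2*(-157 + X)))
(f(-187) + 47200)*(-8092 + 33841) = ((1257 - 8*(-187))/(2*(-157 - 187)) + 47200)*(-8092 + 33841) = ((1/2)*(1257 + 1496)/(-344) + 47200)*25749 = ((1/2)*(-1/344)*2753 + 47200)*25749 = (-2753/688 + 47200)*25749 = (32470847/688)*25749 = 836091839403/688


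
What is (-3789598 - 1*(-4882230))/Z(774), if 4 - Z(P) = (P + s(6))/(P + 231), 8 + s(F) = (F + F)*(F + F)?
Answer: 109809516/311 ≈ 3.5309e+5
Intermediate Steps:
s(F) = -8 + 4*F² (s(F) = -8 + (F + F)*(F + F) = -8 + (2*F)*(2*F) = -8 + 4*F²)
Z(P) = 4 - (136 + P)/(231 + P) (Z(P) = 4 - (P + (-8 + 4*6²))/(P + 231) = 4 - (P + (-8 + 4*36))/(231 + P) = 4 - (P + (-8 + 144))/(231 + P) = 4 - (P + 136)/(231 + P) = 4 - (136 + P)/(231 + P))
(-3789598 - 1*(-4882230))/Z(774) = (-3789598 - 1*(-4882230))/(((788 + 3*774)/(231 + 774))) = (-3789598 + 4882230)/(((788 + 2322)/1005)) = 1092632/(((1/1005)*3110)) = 1092632/(622/201) = 1092632*(201/622) = 109809516/311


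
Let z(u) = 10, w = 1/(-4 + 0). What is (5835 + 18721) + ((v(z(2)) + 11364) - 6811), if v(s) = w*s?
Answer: 58213/2 ≈ 29107.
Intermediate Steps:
w = -1/4 (w = 1/(-4) = -1/4 ≈ -0.25000)
v(s) = -s/4
(5835 + 18721) + ((v(z(2)) + 11364) - 6811) = (5835 + 18721) + ((-1/4*10 + 11364) - 6811) = 24556 + ((-5/2 + 11364) - 6811) = 24556 + (22723/2 - 6811) = 24556 + 9101/2 = 58213/2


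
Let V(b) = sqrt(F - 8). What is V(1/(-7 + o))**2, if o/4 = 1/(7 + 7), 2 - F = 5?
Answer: -11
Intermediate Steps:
F = -3 (F = 2 - 1*5 = 2 - 5 = -3)
o = 2/7 (o = 4/(7 + 7) = 4/14 = 4*(1/14) = 2/7 ≈ 0.28571)
V(b) = I*sqrt(11) (V(b) = sqrt(-3 - 8) = sqrt(-11) = I*sqrt(11))
V(1/(-7 + o))**2 = (I*sqrt(11))**2 = -11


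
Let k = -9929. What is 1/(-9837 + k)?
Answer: -1/19766 ≈ -5.0592e-5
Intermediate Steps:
1/(-9837 + k) = 1/(-9837 - 9929) = 1/(-19766) = -1/19766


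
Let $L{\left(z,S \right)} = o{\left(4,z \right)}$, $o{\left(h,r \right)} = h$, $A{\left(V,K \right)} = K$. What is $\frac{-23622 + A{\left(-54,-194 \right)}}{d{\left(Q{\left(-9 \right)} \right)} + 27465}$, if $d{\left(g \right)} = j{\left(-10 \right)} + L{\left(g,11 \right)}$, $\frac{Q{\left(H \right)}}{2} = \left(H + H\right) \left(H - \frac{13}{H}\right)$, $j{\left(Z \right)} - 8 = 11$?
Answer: $- \frac{2977}{3436} \approx -0.86641$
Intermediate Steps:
$j{\left(Z \right)} = 19$ ($j{\left(Z \right)} = 8 + 11 = 19$)
$Q{\left(H \right)} = 4 H \left(H - \frac{13}{H}\right)$ ($Q{\left(H \right)} = 2 \left(H + H\right) \left(H - \frac{13}{H}\right) = 2 \cdot 2 H \left(H - \frac{13}{H}\right) = 4 H \left(H - \frac{13}{H}\right)$)
$L{\left(z,S \right)} = 4$
$d{\left(g \right)} = 23$ ($d{\left(g \right)} = 19 + 4 = 23$)
$\frac{-23622 + A{\left(-54,-194 \right)}}{d{\left(Q{\left(-9 \right)} \right)} + 27465} = \frac{-23622 - 194}{23 + 27465} = - \frac{23816}{27488} = \left(-23816\right) \frac{1}{27488} = - \frac{2977}{3436}$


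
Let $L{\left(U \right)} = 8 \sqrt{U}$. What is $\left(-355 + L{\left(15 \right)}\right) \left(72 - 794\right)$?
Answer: $256310 - 5776 \sqrt{15} \approx 2.3394 \cdot 10^{5}$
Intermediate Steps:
$\left(-355 + L{\left(15 \right)}\right) \left(72 - 794\right) = \left(-355 + 8 \sqrt{15}\right) \left(72 - 794\right) = \left(-355 + 8 \sqrt{15}\right) \left(-722\right) = 256310 - 5776 \sqrt{15}$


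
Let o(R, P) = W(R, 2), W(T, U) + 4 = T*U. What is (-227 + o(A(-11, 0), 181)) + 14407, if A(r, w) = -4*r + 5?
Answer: 14274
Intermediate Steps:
W(T, U) = -4 + T*U
A(r, w) = 5 - 4*r
o(R, P) = -4 + 2*R (o(R, P) = -4 + R*2 = -4 + 2*R)
(-227 + o(A(-11, 0), 181)) + 14407 = (-227 + (-4 + 2*(5 - 4*(-11)))) + 14407 = (-227 + (-4 + 2*(5 + 44))) + 14407 = (-227 + (-4 + 2*49)) + 14407 = (-227 + (-4 + 98)) + 14407 = (-227 + 94) + 14407 = -133 + 14407 = 14274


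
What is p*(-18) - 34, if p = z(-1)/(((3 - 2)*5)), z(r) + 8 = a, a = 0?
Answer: -26/5 ≈ -5.2000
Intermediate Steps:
z(r) = -8 (z(r) = -8 + 0 = -8)
p = -8/5 (p = -8*1/(5*(3 - 2)) = -8/(1*5) = -8/5 ≈ -1.6000)
p*(-18) - 34 = -8/5*(-18) - 34 = 144/5 - 34 = -26/5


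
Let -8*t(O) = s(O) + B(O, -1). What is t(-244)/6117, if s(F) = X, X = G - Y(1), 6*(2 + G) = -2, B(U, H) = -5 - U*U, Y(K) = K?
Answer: 178633/146808 ≈ 1.2168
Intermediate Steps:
B(U, H) = -5 - U²
G = -7/3 (G = -2 + (⅙)*(-2) = -2 - ⅓ = -7/3 ≈ -2.3333)
X = -10/3 (X = -7/3 - 1*1 = -7/3 - 1 = -10/3 ≈ -3.3333)
s(F) = -10/3
t(O) = 25/24 + O²/8 (t(O) = -(-10/3 + (-5 - O²))/8 = -(-25/3 - O²)/8 = 25/24 + O²/8)
t(-244)/6117 = (25/24 + (⅛)*(-244)²)/6117 = (25/24 + (⅛)*59536)*(1/6117) = (25/24 + 7442)*(1/6117) = (178633/24)*(1/6117) = 178633/146808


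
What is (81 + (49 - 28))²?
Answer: 10404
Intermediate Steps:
(81 + (49 - 28))² = (81 + 21)² = 102² = 10404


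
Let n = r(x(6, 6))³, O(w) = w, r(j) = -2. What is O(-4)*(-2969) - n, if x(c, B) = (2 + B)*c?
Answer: 11884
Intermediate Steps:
x(c, B) = c*(2 + B)
n = -8 (n = (-2)³ = -8)
O(-4)*(-2969) - n = -4*(-2969) - 1*(-8) = 11876 + 8 = 11884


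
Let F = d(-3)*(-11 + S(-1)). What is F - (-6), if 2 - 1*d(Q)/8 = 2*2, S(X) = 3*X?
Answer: 230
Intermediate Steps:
d(Q) = -16 (d(Q) = 16 - 16*2 = 16 - 8*4 = 16 - 32 = -16)
F = 224 (F = -16*(-11 + 3*(-1)) = -16*(-11 - 3) = -16*(-14) = 224)
F - (-6) = 224 - (-6) = 224 - 1*(-6) = 224 + 6 = 230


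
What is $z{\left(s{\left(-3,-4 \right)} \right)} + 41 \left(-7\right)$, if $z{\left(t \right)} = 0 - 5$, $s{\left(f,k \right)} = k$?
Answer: $-292$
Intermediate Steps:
$z{\left(t \right)} = -5$ ($z{\left(t \right)} = 0 - 5 = -5$)
$z{\left(s{\left(-3,-4 \right)} \right)} + 41 \left(-7\right) = -5 + 41 \left(-7\right) = -5 - 287 = -292$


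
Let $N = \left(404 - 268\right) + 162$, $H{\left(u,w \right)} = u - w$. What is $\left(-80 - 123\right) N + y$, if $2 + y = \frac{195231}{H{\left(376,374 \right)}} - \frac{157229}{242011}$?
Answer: $\frac{17966340171}{484022} \approx 37119.0$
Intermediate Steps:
$N = 298$ ($N = 136 + 162 = 298$)
$y = \frac{47246767039}{484022}$ ($y = -2 + \left(\frac{195231}{376 - 374} - \frac{157229}{242011}\right) = -2 - \left(\frac{157229}{242011} - \frac{195231}{2}\right) = -2 + \left(195231 \cdot \frac{1}{2} - \frac{157229}{242011}\right) = -2 + \left(\frac{195231}{2} - \frac{157229}{242011}\right) = -2 + \frac{47247735083}{484022} = \frac{47246767039}{484022} \approx 97613.0$)
$\left(-80 - 123\right) N + y = \left(-80 - 123\right) 298 + \frac{47246767039}{484022} = \left(-203\right) 298 + \frac{47246767039}{484022} = -60494 + \frac{47246767039}{484022} = \frac{17966340171}{484022}$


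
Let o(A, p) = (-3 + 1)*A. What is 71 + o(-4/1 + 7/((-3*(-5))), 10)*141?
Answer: 5337/5 ≈ 1067.4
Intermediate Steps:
o(A, p) = -2*A
71 + o(-4/1 + 7/((-3*(-5))), 10)*141 = 71 - 2*(-4/1 + 7/((-3*(-5))))*141 = 71 - 2*(-4*1 + 7/15)*141 = 71 - 2*(-4 + 7*(1/15))*141 = 71 - 2*(-4 + 7/15)*141 = 71 - 2*(-53/15)*141 = 71 + (106/15)*141 = 71 + 4982/5 = 5337/5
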